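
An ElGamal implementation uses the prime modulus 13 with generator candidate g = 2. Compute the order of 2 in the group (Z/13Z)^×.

ord(2) | φ(13) = 13 − 1 = 12 = 2^2 · 3.
Divisors of 12: 1, 2, 3, 4, 6, 12.
Compute 2^d (mod 13) for the divisors d until we hit 1:
2^1 ≡ 2 (mod 13)
2^2 ≡ 4 (mod 13)
2^3 ≡ 8 (mod 13)
2^4 ≡ 3 (mod 13)
2^6 ≡ 12 (mod 13)
2^12 ≡ 1 (mod 13) ✓
Hence ord(2) = 12.

12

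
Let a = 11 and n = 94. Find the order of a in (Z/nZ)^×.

46

By Lagrange's theorem, ord_94(11) divides φ(94) = φ(2)·φ(47) = 1·46 = 46 = 2 · 23.
Divisors of 46: 1, 2, 23, 46.
Compute 11^d (mod 94) for the divisors d until we hit 1:
11^1 ≡ 11 (mod 94)
11^2 ≡ 27 (mod 94)
11^23 ≡ 93 (mod 94)
11^46 ≡ 1 (mod 94) ✓
Therefore the multiplicative order of 11 modulo 94 is 46.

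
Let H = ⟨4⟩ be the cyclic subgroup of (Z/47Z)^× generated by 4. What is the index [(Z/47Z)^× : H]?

2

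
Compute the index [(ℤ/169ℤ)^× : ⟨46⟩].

By Lagrange's theorem, ord_169(46) divides φ(169) = φ(13^2) = 13·(13−1) = 156 = 2^2 · 3 · 13.
Divisors of 156: 1, 2, 3, 4, 6, 12, 13, 26, 39, 52, 78, 156.
Check 46^d mod 169 for each divisor in increasing order:
46^1 ≡ 46 (mod 169)
46^2 ≡ 88 (mod 169)
46^3 ≡ 161 (mod 169)
46^4 ≡ 139 (mod 169)
46^6 ≡ 64 (mod 169)
46^12 ≡ 40 (mod 169)
46^13 ≡ 150 (mod 169)
46^26 ≡ 23 (mod 169)
46^39 ≡ 70 (mod 169)
46^52 ≡ 22 (mod 169)
46^78 ≡ 168 (mod 169)
46^156 ≡ 1 (mod 169) ✓
Thus |⟨46⟩| = ord(46) = 156.
[(Z/169Z)^× : ⟨46⟩] = 156/156 = 1.

1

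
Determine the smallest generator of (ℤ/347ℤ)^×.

φ(347) = 347 − 1 = 346 = 2 · 173.
g is a primitive root iff g^(346/q) ≢ 1 (mod 347) for each prime q ∈ {2, 173}.
g = 2: 2^173 ≡ 346; 2^2 ≡ 4 — none is 1, so 2 is a primitive root.
Hence the least primitive root of 347 is 2.

2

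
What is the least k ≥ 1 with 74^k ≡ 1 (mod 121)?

110

The order of 74 must divide φ(121) = φ(11^2) = 11·(11−1) = 110 = 2 · 5 · 11.
Divisors of 110: 1, 2, 5, 10, 11, 22, 55, 110.
Test each divisor d:
74^1 ≡ 74 (mod 121)
74^2 ≡ 31 (mod 121)
74^5 ≡ 87 (mod 121)
74^10 ≡ 67 (mod 121)
74^11 ≡ 118 (mod 121)
74^22 ≡ 9 (mod 121)
74^55 ≡ 120 (mod 121)
74^110 ≡ 1 (mod 121) ✓
Therefore the multiplicative order of 74 modulo 121 is 110.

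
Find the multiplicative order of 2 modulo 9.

6

The order of 2 must divide φ(9) = φ(3^2) = 3·(3−1) = 6 = 2 · 3.
Divisors of 6: 1, 2, 3, 6.
Test each divisor d:
2^1 ≡ 2 (mod 9)
2^2 ≡ 4 (mod 9)
2^3 ≡ 8 (mod 9)
2^6 ≡ 1 (mod 9) ✓
So ord_9(2) = 6.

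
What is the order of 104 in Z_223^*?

The order of 104 must divide φ(223) = 223 − 1 = 222 = 2 · 3 · 37.
Divisors of 222: 1, 2, 3, 6, 37, 74, 111, 222.
Test each divisor d:
104^1 ≡ 104 (mod 223)
104^2 ≡ 112 (mod 223)
104^3 ≡ 52 (mod 223)
104^6 ≡ 28 (mod 223)
104^37 ≡ 222 (mod 223)
104^74 ≡ 1 (mod 223) ✓
Therefore the multiplicative order of 104 modulo 223 is 74.

74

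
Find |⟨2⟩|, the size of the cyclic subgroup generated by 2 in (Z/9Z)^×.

6

The order of 2 must divide φ(9) = φ(3^2) = 3·(3−1) = 6 = 2 · 3.
Divisors of 6: 1, 2, 3, 6.
Compute 2^d (mod 9) for the divisors d until we hit 1:
2^1 ≡ 2
2^2 ≡ 4
2^3 ≡ 8
2^6 ≡ 1
Therefore the multiplicative order of 2 modulo 9 is 6.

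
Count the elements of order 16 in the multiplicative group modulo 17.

8

φ(17) = 17 − 1 = 16 = 2^4.
Since (Z/17Z)^× is cyclic of order 16, the number of elements of order d is φ(d) when d | 16 and 0 otherwise.
16 = 2^4 divides 16, and φ(16) = 8.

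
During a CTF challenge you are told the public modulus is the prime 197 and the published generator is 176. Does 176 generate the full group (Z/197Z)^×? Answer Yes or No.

φ(197) = 197 − 1 = 196 = 2^2 · 7^2.
It suffices to check that the order of 176 is not a proper divisor of 196: compute 176^(196/q) for q ∈ {2, 7}.
176^98 ≡ 196 (mod 197)  [q = 2: ≢ 1 ✓]
176^28 ≡ 114 (mod 197)  [q = 7: ≢ 1 ✓]
Every test exponent gives a nontrivial residue, hence 176 generates the full group.

Yes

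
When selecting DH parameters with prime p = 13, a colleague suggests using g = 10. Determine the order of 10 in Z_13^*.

Since 10 ∈ (Z/13Z)^×, its order divides φ(13) = 13 − 1 = 12 = 2^2 · 3.
Divisors of 12: 1, 2, 3, 4, 6, 12.
Test each divisor d:
10^1 ≡ 10
10^2 ≡ 9
10^3 ≡ 12
10^4 ≡ 3
10^6 ≡ 1
Therefore the multiplicative order of 10 modulo 13 is 6.

6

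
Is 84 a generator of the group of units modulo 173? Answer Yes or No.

No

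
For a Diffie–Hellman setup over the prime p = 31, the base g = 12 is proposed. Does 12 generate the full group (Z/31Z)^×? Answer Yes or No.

Yes

φ(31) = 31 − 1 = 30 = 2 · 3 · 5.
An element g generates (Z/31Z)^× iff g^(30/q) ≢ 1 (mod 31) for each prime q ∈ {2, 3, 5}.
12^15 ≡ 30 (mod 31)  [q = 2: ≢ 1 ✓]
12^10 ≡ 25 (mod 31)  [q = 3: ≢ 1 ✓]
12^6 ≡ 2 (mod 31)  [q = 5: ≢ 1 ✓]
All checks pass, so 12 has order 30 and is a primitive root modulo 31.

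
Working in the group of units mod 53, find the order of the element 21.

52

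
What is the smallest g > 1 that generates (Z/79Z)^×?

3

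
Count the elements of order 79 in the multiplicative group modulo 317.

78

φ(317) = 317 − 1 = 316 = 2^2 · 79.
Since (Z/317Z)^× is cyclic of order 316, the number of elements of order d is φ(d) when d | 316 and 0 otherwise.
79 | 316, and φ(79) = 79 − 1 = 78.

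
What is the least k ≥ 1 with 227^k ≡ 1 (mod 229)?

76

By Lagrange's theorem, ord_229(227) divides φ(229) = 229 − 1 = 228 = 2^2 · 3 · 19.
Divisors of 228: 1, 2, 3, 4, 6, 12, 19, 38, 57, 76, 114, 228.
Compute 227^d (mod 229) for the divisors d until we hit 1:
227^1 ≡ 227
227^2 ≡ 4
227^3 ≡ 221
227^4 ≡ 16
227^6 ≡ 64
227^12 ≡ 203
227^19 ≡ 122
227^38 ≡ 228
227^57 ≡ 107
227^76 ≡ 1
So ord_229(227) = 76.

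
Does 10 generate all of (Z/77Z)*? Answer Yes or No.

No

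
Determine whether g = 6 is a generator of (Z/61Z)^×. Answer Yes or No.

Yes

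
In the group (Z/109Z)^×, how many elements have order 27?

18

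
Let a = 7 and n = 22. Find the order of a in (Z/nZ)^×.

10

The order of 7 must divide φ(22) = φ(2)·φ(11) = 1·10 = 10 = 2 · 5.
Divisors of 10: 1, 2, 5, 10.
Check 7^d mod 22 for each divisor in increasing order:
7^1 ≡ 7 (mod 22)
7^2 ≡ 5 (mod 22)
7^5 ≡ 21 (mod 22)
7^10 ≡ 1 (mod 22) ✓
The smallest such exponent is 10, so the order of 7 is 10.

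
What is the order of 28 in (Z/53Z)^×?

13

By Lagrange's theorem, ord_53(28) divides φ(53) = 53 − 1 = 52 = 2^2 · 13.
Divisors of 52: 1, 2, 4, 13, 26, 52.
Compute 28^d (mod 53) for the divisors d until we hit 1:
28^1 ≡ 28 (mod 53)
28^2 ≡ 42 (mod 53)
28^4 ≡ 15 (mod 53)
28^13 ≡ 1 (mod 53) ✓
Hence ord(28) = 13.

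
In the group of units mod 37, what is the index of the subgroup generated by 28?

2

By Lagrange's theorem, ord_37(28) divides φ(37) = 37 − 1 = 36 = 2^2 · 3^2.
Divisors of 36: 1, 2, 3, 4, 6, 9, 12, 18, 36.
Evaluate successive powers at the divisors of 36:
28^1 ≡ 28
28^2 ≡ 7
28^3 ≡ 11
28^4 ≡ 12
28^6 ≡ 10
28^9 ≡ 36
28^12 ≡ 26
28^18 ≡ 1
So ord_37(28) = 18, hence |⟨28⟩| = 18.
The index is φ(37) / ord(28) = 36 / 18 = 2.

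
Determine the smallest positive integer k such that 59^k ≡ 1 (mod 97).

By Lagrange's theorem, ord_97(59) divides φ(97) = 97 − 1 = 96 = 2^5 · 3.
Divisors of 96: 1, 2, 3, 4, 6, 8, 12, 16, 24, 32, 48, 96.
Compute 59^d (mod 97) for the divisors d until we hit 1:
59^1 ≡ 59
59^2 ≡ 86
59^3 ≡ 30
59^4 ≡ 24
59^6 ≡ 27
59^8 ≡ 91
59^12 ≡ 50
59^16 ≡ 36
59^24 ≡ 75
59^32 ≡ 35
59^48 ≡ 96
59^96 ≡ 1
The smallest such exponent is 96, so the order of 59 is 96.

96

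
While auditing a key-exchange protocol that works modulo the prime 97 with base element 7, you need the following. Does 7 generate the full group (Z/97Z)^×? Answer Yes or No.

φ(97) = 97 − 1 = 96 = 2^5 · 3.
An element g generates (Z/97Z)^× iff g^(96/q) ≢ 1 (mod 97) for each prime q ∈ {2, 3}.
7^48 ≡ 96 (mod 97)  [q = 2: ≢ 1 ✓]
7^32 ≡ 35 (mod 97)  [q = 3: ≢ 1 ✓]
None equal 1, so ord_97(7) = 96: 7 is a primitive root.

Yes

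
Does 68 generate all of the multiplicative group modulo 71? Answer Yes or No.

Yes

φ(71) = 71 − 1 = 70 = 2 · 5 · 7.
An element g generates (Z/71Z)^× iff g^(70/q) ≢ 1 (mod 71) for each prime q ∈ {2, 5, 7}.
68^35 ≡ 70 (mod 71)  [q = 2: ≢ 1 ✓]
68^14 ≡ 54 (mod 71)  [q = 5: ≢ 1 ✓]
68^10 ≡ 48 (mod 71)  [q = 7: ≢ 1 ✓]
Every test exponent gives a nontrivial residue, hence 68 generates the full group.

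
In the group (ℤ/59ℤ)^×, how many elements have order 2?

1

φ(59) = 59 − 1 = 58 = 2 · 29.
In a cyclic group of order 58, there are φ(d) elements of order d for each divisor d of 58, and zero for non-divisors.
2 | 58, and φ(2) = 2 − 1 = 1.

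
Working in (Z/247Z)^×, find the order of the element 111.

36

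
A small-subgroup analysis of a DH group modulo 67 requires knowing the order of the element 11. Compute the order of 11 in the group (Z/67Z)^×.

By Lagrange's theorem, ord_67(11) divides φ(67) = 67 − 1 = 66 = 2 · 3 · 11.
Divisors of 66: 1, 2, 3, 6, 11, 22, 33, 66.
Compute 11^d (mod 67) for the divisors d until we hit 1:
11^1 ≡ 11 (mod 67)
11^2 ≡ 54 (mod 67)
11^3 ≡ 58 (mod 67)
11^6 ≡ 14 (mod 67)
11^11 ≡ 30 (mod 67)
11^22 ≡ 29 (mod 67)
11^33 ≡ 66 (mod 67)
11^66 ≡ 1 (mod 67) ✓
So ord_67(11) = 66.

66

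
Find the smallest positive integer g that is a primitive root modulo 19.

φ(19) = 19 − 1 = 18 = 2 · 3^2.
Test candidates g = 2, 3, … against the prime factors q ∈ {2, 3} of φ(19): g is a generator iff g^(18/q) ≢ 1 for every such q.
g = 2: 2^9 ≡ 18; 2^6 ≡ 7 — none is 1, so 2 is a primitive root.
Hence the least primitive root of 19 is 2.

2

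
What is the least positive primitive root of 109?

6

φ(109) = 109 − 1 = 108 = 2^2 · 3^3.
Test candidates g = 2, 3, … against the prime factors q ∈ {2, 3} of φ(109): g is a generator iff g^(108/q) ≢ 1 for every such q.
g = 2: 2^54 ≡ 108; 2^36 ≡ 1 — hits 1, so not a primitive root.
g = 3: 3^54 ≡ 1 — hits 1, so not a primitive root.
g = 4: 4^54 ≡ 1 — hits 1, so not a primitive root.
g = 5: 5^54 ≡ 1 — hits 1, so not a primitive root.
g = 6: 6^54 ≡ 108; 6^36 ≡ 63 — none is 1, so 6 is a primitive root.
Hence the least primitive root of 109 is 6.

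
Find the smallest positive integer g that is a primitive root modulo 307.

5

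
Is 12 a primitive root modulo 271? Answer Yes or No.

No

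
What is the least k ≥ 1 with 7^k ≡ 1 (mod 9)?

3

The order of 7 must divide φ(9) = φ(3^2) = 3·(3−1) = 6 = 2 · 3.
Divisors of 6: 1, 2, 3, 6.
Evaluate successive powers at the divisors of 6:
7^1 ≡ 7
7^2 ≡ 4
7^3 ≡ 1
Hence ord(7) = 3.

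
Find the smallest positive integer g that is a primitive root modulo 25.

φ(25) = φ(5^2) = 5·(5−1) = 20 = 2^2 · 5.
g is a primitive root iff g^(20/q) ≢ 1 (mod 25) for each prime q ∈ {2, 5}.
g = 2: 2^10 ≡ 24; 2^4 ≡ 16 — none is 1, so 2 is a primitive root.
Hence the least primitive root of 25 is 2.

2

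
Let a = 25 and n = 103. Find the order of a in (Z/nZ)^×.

51

ord(25) | φ(103) = 103 − 1 = 102 = 2 · 3 · 17.
Divisors of 102: 1, 2, 3, 6, 17, 34, 51, 102.
Test each divisor d:
25^1 ≡ 25 (mod 103)
25^2 ≡ 7 (mod 103)
25^3 ≡ 72 (mod 103)
25^6 ≡ 34 (mod 103)
25^17 ≡ 56 (mod 103)
25^34 ≡ 46 (mod 103)
25^51 ≡ 1 (mod 103) ✓
Therefore the multiplicative order of 25 modulo 103 is 51.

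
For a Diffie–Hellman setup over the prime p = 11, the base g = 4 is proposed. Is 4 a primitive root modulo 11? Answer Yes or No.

φ(11) = 11 − 1 = 10 = 2 · 5.
4 is a primitive root mod 11 iff 4^(φ(11)/q) ≢ 1 for every prime q | φ(11), i.e. q ∈ {2, 5}.
4^5 ≡ 1 (mod 11)  [q = 2: ≡ 1 ✗]
4^2 ≡ 5 (mod 11)  [q = 5: ≢ 1 ✓]
4^5 ≡ 1 shows ord(4) | 5, strictly less than φ(11); not a primitive root.

No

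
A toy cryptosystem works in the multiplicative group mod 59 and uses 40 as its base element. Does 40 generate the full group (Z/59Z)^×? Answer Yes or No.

φ(59) = 59 − 1 = 58 = 2 · 29.
Test 40^(58/q) mod 59 for each prime factor q of 58:
40^29 ≡ 58 (mod 59)  [q = 2: ≢ 1 ✓]
40^2 ≡ 7 (mod 59)  [q = 29: ≢ 1 ✓]
None equal 1, so ord_59(40) = 58: 40 is a primitive root.

Yes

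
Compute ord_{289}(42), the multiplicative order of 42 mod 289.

136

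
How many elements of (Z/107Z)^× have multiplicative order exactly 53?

52

φ(107) = 107 − 1 = 106 = 2 · 53.
Since (Z/107Z)^× is cyclic of order 106, the number of elements of order d is φ(d) when d | 106 and 0 otherwise.
53 | 106, and φ(53) = 53 − 1 = 52.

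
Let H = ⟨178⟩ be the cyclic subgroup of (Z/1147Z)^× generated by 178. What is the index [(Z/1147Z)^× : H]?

By Lagrange's theorem, ord_1147(178) divides φ(1147) = φ(31·37) = (31−1)·(37−1) = 30·36 = 1080 = 2^3 · 3^3 · 5.
Divisors of 1080: 1, 2, 3, 4, 5, 6, 8, 9, 10, 12, 15, 18, 20, 24, 27, 30, 36, 40, 45, 54, 60, 72, 90, 108, 120, 135, 180, 216, 270, 360, 540, 1080.
Evaluate successive powers at the divisors of 1080:
178^1 ≡ 178 (mod 1147)
178^2 ≡ 715 (mod 1147)
178^3 ≡ 1100 (mod 1147)
178^4 ≡ 810 (mod 1147)
178^5 ≡ 805 (mod 1147)
178^6 ≡ 1062 (mod 1147)
178^8 ≡ 16 (mod 1147)
178^9 ≡ 554 (mod 1147)
178^10 ≡ 1117 (mod 1147)
178^12 ≡ 343 (mod 1147)
178^15 ≡ 1084 (mod 1147)
178^18 ≡ 667 (mod 1147)
178^20 ≡ 900 (mod 1147)
178^24 ≡ 655 (mod 1147)
178^27 ≡ 184 (mod 1147)
178^30 ≡ 528 (mod 1147)
178^36 ≡ 1000 (mod 1147)
178^40 ≡ 218 (mod 1147)
178^45 ≡ 1146 (mod 1147)
178^54 ≡ 593 (mod 1147)
178^60 ≡ 63 (mod 1147)
178^72 ≡ 963 (mod 1147)
178^90 ≡ 1 (mod 1147) ✓
So ord_1147(178) = 90, hence |⟨178⟩| = 90.
[(Z/1147Z)^× : ⟨178⟩] = 1080/90 = 12.

12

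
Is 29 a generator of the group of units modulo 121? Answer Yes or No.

Yes

φ(121) = φ(11^2) = 11·(11−1) = 110 = 2 · 5 · 11.
An element g generates (Z/121Z)^× iff g^(110/q) ≢ 1 (mod 121) for each prime q ∈ {2, 5, 11}.
29^55 ≡ 120 (mod 121)  [q = 2: ≢ 1 ✓]
29^22 ≡ 27 (mod 121)  [q = 5: ≢ 1 ✓]
29^10 ≡ 89 (mod 121)  [q = 11: ≢ 1 ✓]
All checks pass, so 29 has order 110 and is a primitive root modulo 121.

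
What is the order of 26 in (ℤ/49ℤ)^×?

42

The order of 26 must divide φ(49) = φ(7^2) = 7·(7−1) = 42 = 2 · 3 · 7.
Divisors of 42: 1, 2, 3, 6, 7, 14, 21, 42.
Compute 26^d (mod 49) for the divisors d until we hit 1:
26^1 ≡ 26 (mod 49)
26^2 ≡ 39 (mod 49)
26^3 ≡ 34 (mod 49)
26^6 ≡ 29 (mod 49)
26^7 ≡ 19 (mod 49)
26^14 ≡ 18 (mod 49)
26^21 ≡ 48 (mod 49)
26^42 ≡ 1 (mod 49) ✓
So ord_49(26) = 42.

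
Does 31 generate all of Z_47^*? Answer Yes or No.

φ(47) = 47 − 1 = 46 = 2 · 23.
Test 31^(46/q) mod 47 for each prime factor q of 46:
31^23 ≡ 46 (mod 47)  [q = 2: ≢ 1 ✓]
31^2 ≡ 21 (mod 47)  [q = 23: ≢ 1 ✓]
All checks pass, so 31 has order 46 and is a primitive root modulo 47.

Yes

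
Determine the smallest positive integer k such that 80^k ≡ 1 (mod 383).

The order of 80 must divide φ(383) = 383 − 1 = 382 = 2 · 191.
Divisors of 382: 1, 2, 191, 382.
Evaluate successive powers at the divisors of 382:
80^1 ≡ 80 (mod 383)
80^2 ≡ 272 (mod 383)
80^191 ≡ 382 (mod 383)
80^382 ≡ 1 (mod 383) ✓
Hence ord(80) = 382.

382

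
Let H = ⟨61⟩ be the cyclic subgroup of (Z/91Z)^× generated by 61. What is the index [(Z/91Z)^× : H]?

12

Since 61 ∈ (Z/91Z)^×, its order divides φ(91) = φ(7·13) = (7−1)·(13−1) = 6·12 = 72 = 2^3 · 3^2.
Divisors of 72: 1, 2, 3, 4, 6, 8, 9, 12, 18, 24, 36, 72.
Compute 61^d (mod 91) for the divisors d until we hit 1:
61^1 ≡ 61 (mod 91)
61^2 ≡ 81 (mod 91)
61^3 ≡ 27 (mod 91)
61^4 ≡ 9 (mod 91)
61^6 ≡ 1 (mod 91) ✓
Thus |⟨61⟩| = ord(61) = 6.
[(Z/91Z)^× : ⟨61⟩] = 72/6 = 12.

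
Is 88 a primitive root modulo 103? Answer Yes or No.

Yes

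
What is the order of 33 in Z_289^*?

Since 33 ∈ (Z/289Z)^×, its order divides φ(289) = φ(17^2) = 17·(17−1) = 272 = 2^4 · 17.
Divisors of 272: 1, 2, 4, 8, 16, 17, 34, 68, 136, 272.
Test each divisor d:
33^1 ≡ 33 (mod 289)
33^2 ≡ 222 (mod 289)
33^4 ≡ 154 (mod 289)
33^8 ≡ 18 (mod 289)
33^16 ≡ 35 (mod 289)
33^17 ≡ 288 (mod 289)
33^34 ≡ 1 (mod 289) ✓
The smallest such exponent is 34, so the order of 33 is 34.

34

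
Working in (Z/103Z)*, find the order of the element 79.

The order of 79 must divide φ(103) = 103 − 1 = 102 = 2 · 3 · 17.
Divisors of 102: 1, 2, 3, 6, 17, 34, 51, 102.
Evaluate successive powers at the divisors of 102:
79^1 ≡ 79 (mod 103)
79^2 ≡ 61 (mod 103)
79^3 ≡ 81 (mod 103)
79^6 ≡ 72 (mod 103)
79^17 ≡ 1 (mod 103) ✓
Therefore the multiplicative order of 79 modulo 103 is 17.

17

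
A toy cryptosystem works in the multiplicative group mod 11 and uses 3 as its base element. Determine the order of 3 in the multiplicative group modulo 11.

ord(3) | φ(11) = 11 − 1 = 10 = 2 · 5.
Divisors of 10: 1, 2, 5, 10.
Test each divisor d:
3^1 ≡ 3 (mod 11)
3^2 ≡ 9 (mod 11)
3^5 ≡ 1 (mod 11) ✓
Therefore the multiplicative order of 3 modulo 11 is 5.

5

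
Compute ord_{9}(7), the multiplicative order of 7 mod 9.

ord(7) | φ(9) = φ(3^2) = 3·(3−1) = 6 = 2 · 3.
Divisors of 6: 1, 2, 3, 6.
Check 7^d mod 9 for each divisor in increasing order:
7^1 ≡ 7 (mod 9)
7^2 ≡ 4 (mod 9)
7^3 ≡ 1 (mod 9) ✓
Hence ord(7) = 3.

3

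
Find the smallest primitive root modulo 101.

2

φ(101) = 101 − 1 = 100 = 2^2 · 5^2.
g is a primitive root iff g^(100/q) ≢ 1 (mod 101) for each prime q ∈ {2, 5}.
g = 2: 2^50 ≡ 100; 2^20 ≡ 95 — none is 1, so 2 is a primitive root.
The smallest primitive root modulo 101 is 2.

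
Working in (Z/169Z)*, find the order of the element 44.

52

The order of 44 must divide φ(169) = φ(13^2) = 13·(13−1) = 156 = 2^2 · 3 · 13.
Divisors of 156: 1, 2, 3, 4, 6, 12, 13, 26, 39, 52, 78, 156.
Test each divisor d:
44^1 ≡ 44 (mod 169)
44^2 ≡ 77 (mod 169)
44^3 ≡ 8 (mod 169)
44^4 ≡ 14 (mod 169)
44^6 ≡ 64 (mod 169)
44^12 ≡ 40 (mod 169)
44^13 ≡ 70 (mod 169)
44^26 ≡ 168 (mod 169)
44^39 ≡ 99 (mod 169)
44^52 ≡ 1 (mod 169) ✓
So ord_169(44) = 52.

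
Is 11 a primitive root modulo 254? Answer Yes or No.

No

φ(254) = φ(2)·φ(127) = 1·126 = 126 = 2 · 3^2 · 7.
11 is a primitive root mod 254 iff 11^(φ(254)/q) ≢ 1 for every prime q | φ(254), i.e. q ∈ {2, 3, 7}.
11^63 ≡ 1 (mod 254)  [q = 2: ≡ 1 ✗]
11^42 ≡ 19 (mod 254)  [q = 3: ≢ 1 ✓]
11^18 ≡ 135 (mod 254)  [q = 7: ≢ 1 ✓]
11^63 ≡ 1 shows ord(11) | 63, strictly less than φ(254); not a primitive root.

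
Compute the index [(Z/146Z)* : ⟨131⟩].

The order of 131 must divide φ(146) = φ(2)·φ(73) = 1·72 = 72 = 2^3 · 3^2.
Divisors of 72: 1, 2, 3, 4, 6, 8, 9, 12, 18, 24, 36, 72.
Evaluate successive powers at the divisors of 72:
131^1 ≡ 131 (mod 146)
131^2 ≡ 79 (mod 146)
131^3 ≡ 129 (mod 146)
131^4 ≡ 109 (mod 146)
131^6 ≡ 143 (mod 146)
131^8 ≡ 55 (mod 146)
131^9 ≡ 51 (mod 146)
131^12 ≡ 9 (mod 146)
131^18 ≡ 119 (mod 146)
131^24 ≡ 81 (mod 146)
131^36 ≡ 145 (mod 146)
131^72 ≡ 1 (mod 146) ✓
So ord_146(131) = 72, hence |⟨131⟩| = 72.
[(Z/146Z)^× : ⟨131⟩] = 72/72 = 1.

1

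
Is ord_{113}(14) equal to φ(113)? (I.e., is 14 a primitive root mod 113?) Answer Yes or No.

No

φ(113) = 113 − 1 = 112 = 2^4 · 7.
Test 14^(112/q) mod 113 for each prime factor q of 112:
14^56 ≡ 1 (mod 113)  [q = 2: ≡ 1 ✗]
14^16 ≡ 30 (mod 113)  [q = 7: ≢ 1 ✓]
The check at q = 2 fails, so 14 generates a proper subgroup.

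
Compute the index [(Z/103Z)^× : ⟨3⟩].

3

ord(3) | φ(103) = 103 − 1 = 102 = 2 · 3 · 17.
Divisors of 102: 1, 2, 3, 6, 17, 34, 51, 102.
Evaluate successive powers at the divisors of 102:
3^1 ≡ 3 (mod 103)
3^2 ≡ 9 (mod 103)
3^3 ≡ 27 (mod 103)
3^6 ≡ 8 (mod 103)
3^17 ≡ 102 (mod 103)
3^34 ≡ 1 (mod 103) ✓
So ord_103(3) = 34, hence |⟨3⟩| = 34.
Index = |(Z/103Z)^×| / |⟨3⟩| = 102 / 34 = 3.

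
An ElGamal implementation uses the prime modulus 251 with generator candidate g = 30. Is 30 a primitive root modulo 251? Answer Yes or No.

φ(251) = 251 − 1 = 250 = 2 · 5^3.
It suffices to check that the order of 30 is not a proper divisor of 250: compute 30^(250/q) for q ∈ {2, 5}.
30^125 ≡ 250 (mod 251)  [q = 2: ≢ 1 ✓]
30^50 ≡ 219 (mod 251)  [q = 5: ≢ 1 ✓]
All checks pass, so 30 has order 250 and is a primitive root modulo 251.

Yes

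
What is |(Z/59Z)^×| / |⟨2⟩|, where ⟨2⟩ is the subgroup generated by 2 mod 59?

Since 2 ∈ (Z/59Z)^×, its order divides φ(59) = 59 − 1 = 58 = 2 · 29.
Divisors of 58: 1, 2, 29, 58.
Evaluate successive powers at the divisors of 58:
2^1 ≡ 2 (mod 59)
2^2 ≡ 4 (mod 59)
2^29 ≡ 58 (mod 59)
2^58 ≡ 1 (mod 59) ✓
The order of 2 is 58, so the subgroup it generates has 58 elements.
The index is φ(59) / ord(2) = 58 / 58 = 1.

1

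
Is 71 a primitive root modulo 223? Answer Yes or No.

φ(223) = 223 − 1 = 222 = 2 · 3 · 37.
Test 71^(222/q) mod 223 for each prime factor q of 222:
71^111 ≡ 222 (mod 223)  [q = 2: ≢ 1 ✓]
71^74 ≡ 183 (mod 223)  [q = 3: ≢ 1 ✓]
71^6 ≡ 16 (mod 223)  [q = 37: ≢ 1 ✓]
Every test exponent gives a nontrivial residue, hence 71 generates the full group.

Yes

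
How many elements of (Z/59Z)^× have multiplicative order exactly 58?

φ(59) = 59 − 1 = 58 = 2 · 29.
Since (Z/59Z)^× is cyclic of order 58, the number of elements of order d is φ(d) when d | 58 and 0 otherwise.
58 = 2 · 29 divides 58, and φ(58) = 28.

28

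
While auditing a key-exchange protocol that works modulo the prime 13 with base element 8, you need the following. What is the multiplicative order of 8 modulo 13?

4

ord(8) | φ(13) = 13 − 1 = 12 = 2^2 · 3.
Divisors of 12: 1, 2, 3, 4, 6, 12.
Test each divisor d:
8^1 ≡ 8
8^2 ≡ 12
8^3 ≡ 5
8^4 ≡ 1
The smallest such exponent is 4, so the order of 8 is 4.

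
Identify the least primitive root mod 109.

6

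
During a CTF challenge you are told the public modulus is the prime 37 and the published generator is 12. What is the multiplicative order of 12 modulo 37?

9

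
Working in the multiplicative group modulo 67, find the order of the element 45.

Since 45 ∈ (Z/67Z)^×, its order divides φ(67) = 67 − 1 = 66 = 2 · 3 · 11.
Divisors of 66: 1, 2, 3, 6, 11, 22, 33, 66.
Check 45^d mod 67 for each divisor in increasing order:
45^1 ≡ 45
45^2 ≡ 15
45^3 ≡ 5
45^6 ≡ 25
45^11 ≡ 66
45^22 ≡ 1
The smallest such exponent is 22, so the order of 45 is 22.

22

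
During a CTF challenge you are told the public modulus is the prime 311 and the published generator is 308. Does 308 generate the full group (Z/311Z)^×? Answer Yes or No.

Yes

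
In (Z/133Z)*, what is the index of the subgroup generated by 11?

36

By Lagrange's theorem, ord_133(11) divides φ(133) = φ(7·19) = (7−1)·(19−1) = 6·18 = 108 = 2^2 · 3^3.
Divisors of 108: 1, 2, 3, 4, 6, 9, 12, 18, 27, 36, 54, 108.
Evaluate successive powers at the divisors of 108:
11^1 ≡ 11 (mod 133)
11^2 ≡ 121 (mod 133)
11^3 ≡ 1 (mod 133) ✓
So ord_133(11) = 3, hence |⟨11⟩| = 3.
Index = |(Z/133Z)^×| / |⟨11⟩| = 108 / 3 = 36.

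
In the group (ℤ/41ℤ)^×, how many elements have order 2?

φ(41) = 41 − 1 = 40 = 2^3 · 5.
Since (Z/41Z)^× is cyclic of order 40, the number of elements of order d is φ(d) when d | 40 and 0 otherwise.
2 | 40, and φ(2) = 2 − 1 = 1.

1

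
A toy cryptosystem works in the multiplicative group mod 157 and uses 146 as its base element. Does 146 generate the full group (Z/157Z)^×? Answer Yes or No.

φ(157) = 157 − 1 = 156 = 2^2 · 3 · 13.
Test 146^(156/q) mod 157 for each prime factor q of 156:
146^78 ≡ 1 (mod 157)  [q = 2: ≡ 1 ✗]
146^52 ≡ 12 (mod 157)  [q = 3: ≢ 1 ✓]
146^12 ≡ 101 (mod 157)  [q = 13: ≢ 1 ✓]
146^78 ≡ 1 shows ord(146) | 78, strictly less than φ(157); not a primitive root.

No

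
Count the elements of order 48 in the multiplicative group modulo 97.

16

φ(97) = 97 − 1 = 96 = 2^5 · 3.
Since (Z/97Z)^× is cyclic of order 96, the number of elements of order d is φ(d) when d | 96 and 0 otherwise.
48 = 2^4 · 3 divides 96, and φ(48) = 16.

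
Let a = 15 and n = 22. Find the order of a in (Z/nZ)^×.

5

ord(15) | φ(22) = φ(2)·φ(11) = 1·10 = 10 = 2 · 5.
Divisors of 10: 1, 2, 5, 10.
Test each divisor d:
15^1 ≡ 15 (mod 22)
15^2 ≡ 5 (mod 22)
15^5 ≡ 1 (mod 22) ✓
Hence ord(15) = 5.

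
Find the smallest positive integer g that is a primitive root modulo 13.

φ(13) = 13 − 1 = 12 = 2^2 · 3.
g is a primitive root iff g^(12/q) ≢ 1 (mod 13) for each prime q ∈ {2, 3}.
g = 2: 2^6 ≡ 12; 2^4 ≡ 3 — none is 1, so 2 is a primitive root.
Hence the least primitive root of 13 is 2.

2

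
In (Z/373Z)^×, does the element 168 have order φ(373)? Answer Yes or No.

φ(373) = 373 − 1 = 372 = 2^2 · 3 · 31.
It suffices to check that the order of 168 is not a proper divisor of 372: compute 168^(372/q) for q ∈ {2, 3, 31}.
168^186 ≡ 372 (mod 373)  [q = 2: ≢ 1 ✓]
168^124 ≡ 284 (mod 373)  [q = 3: ≢ 1 ✓]
168^12 ≡ 351 (mod 373)  [q = 31: ≢ 1 ✓]
None equal 1, so ord_373(168) = 372: 168 is a primitive root.

Yes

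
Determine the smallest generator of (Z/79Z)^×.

3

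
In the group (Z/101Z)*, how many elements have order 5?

φ(101) = 101 − 1 = 100 = 2^2 · 5^2.
(Z/101Z)^× is cyclic (|G| = 100); a cyclic group of order m has exactly φ(d) elements of each order d | m, and none otherwise.
5 | 100, and φ(5) = 5 − 1 = 4.

4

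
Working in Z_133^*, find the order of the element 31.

6

Since 31 ∈ (Z/133Z)^×, its order divides φ(133) = φ(7·19) = (7−1)·(19−1) = 6·18 = 108 = 2^2 · 3^3.
Divisors of 108: 1, 2, 3, 4, 6, 9, 12, 18, 27, 36, 54, 108.
Compute 31^d (mod 133) for the divisors d until we hit 1:
31^1 ≡ 31 (mod 133)
31^2 ≡ 30 (mod 133)
31^3 ≡ 132 (mod 133)
31^4 ≡ 102 (mod 133)
31^6 ≡ 1 (mod 133) ✓
Hence ord(31) = 6.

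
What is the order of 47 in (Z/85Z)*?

Since 47 ∈ (Z/85Z)^×, its order divides φ(85) = φ(5·17) = (5−1)·(17−1) = 4·16 = 64 = 2^6.
Divisors of 64: 1, 2, 4, 8, 16, 32, 64.
Compute 47^d (mod 85) for the divisors d until we hit 1:
47^1 ≡ 47 (mod 85)
47^2 ≡ 84 (mod 85)
47^4 ≡ 1 (mod 85) ✓
Hence ord(47) = 4.

4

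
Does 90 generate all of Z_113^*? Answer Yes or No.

Yes

φ(113) = 113 − 1 = 112 = 2^4 · 7.
An element g generates (Z/113Z)^× iff g^(112/q) ≢ 1 (mod 113) for each prime q ∈ {2, 7}.
90^56 ≡ 112 (mod 113)  [q = 2: ≢ 1 ✓]
90^16 ≡ 30 (mod 113)  [q = 7: ≢ 1 ✓]
Every test exponent gives a nontrivial residue, hence 90 generates the full group.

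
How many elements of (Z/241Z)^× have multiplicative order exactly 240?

φ(241) = 241 − 1 = 240 = 2^4 · 3 · 5.
Since (Z/241Z)^× is cyclic of order 240, the number of elements of order d is φ(d) when d | 240 and 0 otherwise.
240 = 2^4 · 3 · 5 divides 240, and φ(240) = 64.

64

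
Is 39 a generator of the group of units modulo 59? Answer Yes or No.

φ(59) = 59 − 1 = 58 = 2 · 29.
Test 39^(58/q) mod 59 for each prime factor q of 58:
39^29 ≡ 58 (mod 59)  [q = 2: ≢ 1 ✓]
39^2 ≡ 46 (mod 59)  [q = 29: ≢ 1 ✓]
None equal 1, so ord_59(39) = 58: 39 is a primitive root.

Yes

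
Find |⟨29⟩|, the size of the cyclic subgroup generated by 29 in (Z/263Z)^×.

262

The order of 29 must divide φ(263) = 263 − 1 = 262 = 2 · 131.
Divisors of 262: 1, 2, 131, 262.
Compute 29^d (mod 263) for the divisors d until we hit 1:
29^1 ≡ 29
29^2 ≡ 52
29^131 ≡ 262
29^262 ≡ 1
Therefore the multiplicative order of 29 modulo 263 is 262.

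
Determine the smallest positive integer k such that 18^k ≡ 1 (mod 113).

8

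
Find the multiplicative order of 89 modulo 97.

16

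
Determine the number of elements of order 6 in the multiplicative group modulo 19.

φ(19) = 19 − 1 = 18 = 2 · 3^2.
(Z/19Z)^× is cyclic (|G| = 18); a cyclic group of order m has exactly φ(d) elements of each order d | m, and none otherwise.
6 = 2 · 3 divides 18, and φ(6) = 2.

2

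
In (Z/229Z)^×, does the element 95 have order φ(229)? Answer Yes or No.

φ(229) = 229 − 1 = 228 = 2^2 · 3 · 19.
An element g generates (Z/229Z)^× iff g^(228/q) ≢ 1 (mod 229) for each prime q ∈ {2, 3, 19}.
95^114 ≡ 1 (mod 229)  [q = 2: ≡ 1 ✗]
95^76 ≡ 134 (mod 229)  [q = 3: ≢ 1 ✓]
95^12 ≡ 1 (mod 229)  [q = 19: ≡ 1 ✗]
95^114 ≡ 1 shows ord(95) | 114, strictly less than φ(229); not a primitive root.

No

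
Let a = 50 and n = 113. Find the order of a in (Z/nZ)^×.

56

ord(50) | φ(113) = 113 − 1 = 112 = 2^4 · 7.
Divisors of 112: 1, 2, 4, 7, 8, 14, 16, 28, 56, 112.
Compute 50^d (mod 113) for the divisors d until we hit 1:
50^1 ≡ 50
50^2 ≡ 14
50^4 ≡ 83
50^7 ≡ 18
50^8 ≡ 109
50^14 ≡ 98
50^16 ≡ 16
50^28 ≡ 112
50^56 ≡ 1
Hence ord(50) = 56.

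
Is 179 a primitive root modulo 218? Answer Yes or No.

Yes

φ(218) = φ(2)·φ(109) = 1·108 = 108 = 2^2 · 3^3.
An element g generates (Z/218Z)^× iff g^(108/q) ≢ 1 (mod 218) for each prime q ∈ {2, 3}.
179^54 ≡ 217 (mod 218)  [q = 2: ≢ 1 ✓]
179^36 ≡ 45 (mod 218)  [q = 3: ≢ 1 ✓]
Every test exponent gives a nontrivial residue, hence 179 generates the full group.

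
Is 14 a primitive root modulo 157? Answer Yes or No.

φ(157) = 157 − 1 = 156 = 2^2 · 3 · 13.
Test 14^(156/q) mod 157 for each prime factor q of 156:
14^78 ≡ 1 (mod 157)  [q = 2: ≡ 1 ✗]
14^52 ≡ 1 (mod 157)  [q = 3: ≡ 1 ✗]
14^12 ≡ 101 (mod 157)  [q = 13: ≢ 1 ✓]
The check at q = 2 fails, so 14 generates a proper subgroup.

No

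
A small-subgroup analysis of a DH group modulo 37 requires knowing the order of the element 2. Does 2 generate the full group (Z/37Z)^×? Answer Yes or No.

φ(37) = 37 − 1 = 36 = 2^2 · 3^2.
An element g generates (Z/37Z)^× iff g^(36/q) ≢ 1 (mod 37) for each prime q ∈ {2, 3}.
2^18 ≡ 36 (mod 37)  [q = 2: ≢ 1 ✓]
2^12 ≡ 26 (mod 37)  [q = 3: ≢ 1 ✓]
All checks pass, so 2 has order 36 and is a primitive root modulo 37.

Yes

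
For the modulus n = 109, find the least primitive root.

6

φ(109) = 109 − 1 = 108 = 2^2 · 3^3.
Test candidates g = 2, 3, … against the prime factors q ∈ {2, 3} of φ(109): g is a generator iff g^(108/q) ≢ 1 for every such q.
g = 2: 2^54 ≡ 108; 2^36 ≡ 1 — hits 1, so not a primitive root.
g = 3: 3^54 ≡ 1 — hits 1, so not a primitive root.
g = 4: 4^54 ≡ 1 — hits 1, so not a primitive root.
g = 5: 5^54 ≡ 1 — hits 1, so not a primitive root.
g = 6: 6^54 ≡ 108; 6^36 ≡ 63 — none is 1, so 6 is a primitive root.
Hence the least primitive root of 109 is 6.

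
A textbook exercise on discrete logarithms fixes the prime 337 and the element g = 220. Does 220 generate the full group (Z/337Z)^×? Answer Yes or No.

No

φ(337) = 337 − 1 = 336 = 2^4 · 3 · 7.
220 is a primitive root mod 337 iff 220^(φ(337)/q) ≢ 1 for every prime q | φ(337), i.e. q ∈ {2, 3, 7}.
220^168 ≡ 1 (mod 337)  [q = 2: ≡ 1 ✗]
220^112 ≡ 208 (mod 337)  [q = 3: ≢ 1 ✓]
220^48 ≡ 1 (mod 337)  [q = 7: ≡ 1 ✗]
The check at q = 2 fails, so 220 generates a proper subgroup.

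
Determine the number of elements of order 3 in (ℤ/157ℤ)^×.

φ(157) = 157 − 1 = 156 = 2^2 · 3 · 13.
Since (Z/157Z)^× is cyclic of order 156, the number of elements of order d is φ(d) when d | 156 and 0 otherwise.
3 | 156, and φ(3) = 3 − 1 = 2.

2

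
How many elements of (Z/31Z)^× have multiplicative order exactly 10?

4

φ(31) = 31 − 1 = 30 = 2 · 3 · 5.
(Z/31Z)^× is cyclic (|G| = 30); a cyclic group of order m has exactly φ(d) elements of each order d | m, and none otherwise.
10 = 2 · 5 divides 30, and φ(10) = 4.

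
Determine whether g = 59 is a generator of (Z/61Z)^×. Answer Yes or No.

Yes

φ(61) = 61 − 1 = 60 = 2^2 · 3 · 5.
It suffices to check that the order of 59 is not a proper divisor of 60: compute 59^(60/q) for q ∈ {2, 3, 5}.
59^30 ≡ 60 (mod 61)  [q = 2: ≢ 1 ✓]
59^20 ≡ 47 (mod 61)  [q = 3: ≢ 1 ✓]
59^12 ≡ 9 (mod 61)  [q = 5: ≢ 1 ✓]
All checks pass, so 59 has order 60 and is a primitive root modulo 61.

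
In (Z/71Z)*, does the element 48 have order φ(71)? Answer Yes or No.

φ(71) = 71 − 1 = 70 = 2 · 5 · 7.
Test 48^(70/q) mod 71 for each prime factor q of 70:
48^35 ≡ 1 (mod 71)  [q = 2: ≡ 1 ✗]
48^14 ≡ 1 (mod 71)  [q = 5: ≡ 1 ✗]
48^10 ≡ 45 (mod 71)  [q = 7: ≢ 1 ✓]
48^35 ≡ 1 shows ord(48) | 35, strictly less than φ(71); not a primitive root.

No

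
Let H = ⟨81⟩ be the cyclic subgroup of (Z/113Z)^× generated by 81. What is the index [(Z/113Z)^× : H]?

By Lagrange's theorem, ord_113(81) divides φ(113) = 113 − 1 = 112 = 2^4 · 7.
Divisors of 112: 1, 2, 4, 7, 8, 14, 16, 28, 56, 112.
Test each divisor d:
81^1 ≡ 81 (mod 113)
81^2 ≡ 7 (mod 113)
81^4 ≡ 49 (mod 113)
81^7 ≡ 98 (mod 113)
81^8 ≡ 28 (mod 113)
81^14 ≡ 112 (mod 113)
81^16 ≡ 106 (mod 113)
81^28 ≡ 1 (mod 113) ✓
So ord_113(81) = 28, hence |⟨81⟩| = 28.
[(Z/113Z)^× : ⟨81⟩] = 112/28 = 4.

4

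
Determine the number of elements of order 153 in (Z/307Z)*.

φ(307) = 307 − 1 = 306 = 2 · 3^2 · 17.
(Z/307Z)^× is cyclic (|G| = 306); a cyclic group of order m has exactly φ(d) elements of each order d | m, and none otherwise.
153 = 3^2 · 17 divides 306, and φ(153) = 96.

96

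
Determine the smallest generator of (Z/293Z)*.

φ(293) = 293 − 1 = 292 = 2^2 · 73.
Test candidates g = 2, 3, … against the prime factors q ∈ {2, 73} of φ(293): g is a generator iff g^(292/q) ≢ 1 for every such q.
g = 2: 2^146 ≡ 292; 2^4 ≡ 16 — none is 1, so 2 is a primitive root.
So 2 is the smallest generator of (Z/293Z)^×.

2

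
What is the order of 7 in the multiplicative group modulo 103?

51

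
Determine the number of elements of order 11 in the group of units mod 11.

φ(11) = 11 − 1 = 10 = 2 · 5.
(Z/11Z)^× is cyclic (|G| = 10); a cyclic group of order m has exactly φ(d) elements of each order d | m, and none otherwise.
Since 11 ∤ 10, the count is 0.

0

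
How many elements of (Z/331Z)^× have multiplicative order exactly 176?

0

φ(331) = 331 − 1 = 330 = 2 · 3 · 5 · 11.
In a cyclic group of order 330, there are φ(d) elements of order d for each divisor d of 330, and zero for non-divisors.
176 does not divide 330, so no element of (Z/331Z)^× has order 176.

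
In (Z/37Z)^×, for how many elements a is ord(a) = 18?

φ(37) = 37 − 1 = 36 = 2^2 · 3^2.
In a cyclic group of order 36, there are φ(d) elements of order d for each divisor d of 36, and zero for non-divisors.
18 = 2 · 3^2 divides 36, and φ(18) = 6.

6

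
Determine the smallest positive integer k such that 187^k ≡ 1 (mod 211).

The order of 187 must divide φ(211) = 211 − 1 = 210 = 2 · 3 · 5 · 7.
Divisors of 210: 1, 2, 3, 5, 6, 7, 10, 14, 15, 21, 30, 35, 42, 70, 105, 210.
Evaluate successive powers at the divisors of 210:
187^1 ≡ 187 (mod 211)
187^2 ≡ 154 (mod 211)
187^3 ≡ 102 (mod 211)
187^5 ≡ 94 (mod 211)
187^6 ≡ 65 (mod 211)
187^7 ≡ 128 (mod 211)
187^10 ≡ 185 (mod 211)
187^14 ≡ 137 (mod 211)
187^15 ≡ 88 (mod 211)
187^21 ≡ 23 (mod 211)
187^30 ≡ 148 (mod 211)
187^35 ≡ 197 (mod 211)
187^42 ≡ 107 (mod 211)
187^70 ≡ 196 (mod 211)
187^105 ≡ 210 (mod 211)
187^210 ≡ 1 (mod 211) ✓
The smallest such exponent is 210, so the order of 187 is 210.

210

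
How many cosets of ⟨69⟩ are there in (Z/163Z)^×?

2

Since 69 ∈ (Z/163Z)^×, its order divides φ(163) = 163 − 1 = 162 = 2 · 3^4.
Divisors of 162: 1, 2, 3, 6, 9, 18, 27, 54, 81, 162.
Compute 69^d (mod 163) for the divisors d until we hit 1:
69^1 ≡ 69 (mod 163)
69^2 ≡ 34 (mod 163)
69^3 ≡ 64 (mod 163)
69^6 ≡ 21 (mod 163)
69^9 ≡ 40 (mod 163)
69^18 ≡ 133 (mod 163)
69^27 ≡ 104 (mod 163)
69^54 ≡ 58 (mod 163)
69^81 ≡ 1 (mod 163) ✓
The order of 69 is 81, so the subgroup it generates has 81 elements.
The index is φ(163) / ord(69) = 162 / 81 = 2.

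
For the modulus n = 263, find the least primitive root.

φ(263) = 263 − 1 = 262 = 2 · 131.
Test candidates g = 2, 3, … against the prime factors q ∈ {2, 131} of φ(263): g is a generator iff g^(262/q) ≢ 1 for every such q.
g = 2: 2^131 ≡ 1 — hits 1, so not a primitive root.
g = 3: 3^131 ≡ 1 — hits 1, so not a primitive root.
g = 4: 4^131 ≡ 1 — hits 1, so not a primitive root.
g = 5: 5^131 ≡ 262; 5^2 ≡ 25 — none is 1, so 5 is a primitive root.
Hence the least primitive root of 263 is 5.

5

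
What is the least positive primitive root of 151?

6

φ(151) = 151 − 1 = 150 = 2 · 3 · 5^2.
Test candidates g = 2, 3, … against the prime factors q ∈ {2, 3, 5} of φ(151): g is a generator iff g^(150/q) ≢ 1 for every such q.
g = 2: 2^75 ≡ 1 — hits 1, so not a primitive root.
g = 3: 3^75 ≡ 150; 3^50 ≡ 1 — hits 1, so not a primitive root.
g = 4: 4^75 ≡ 1 — hits 1, so not a primitive root.
g = 5: 5^75 ≡ 1 — hits 1, so not a primitive root.
g = 6: 6^75 ≡ 150; 6^50 ≡ 32; 6^30 ≡ 59 — none is 1, so 6 is a primitive root.
So 6 is the smallest generator of (Z/151Z)^×.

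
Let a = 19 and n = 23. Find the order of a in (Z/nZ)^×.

ord(19) | φ(23) = 23 − 1 = 22 = 2 · 11.
Divisors of 22: 1, 2, 11, 22.
Check 19^d mod 23 for each divisor in increasing order:
19^1 ≡ 19
19^2 ≡ 16
19^11 ≡ 22
19^22 ≡ 1
Hence ord(19) = 22.

22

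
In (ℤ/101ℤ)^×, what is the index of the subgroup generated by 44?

ord(44) | φ(101) = 101 − 1 = 100 = 2^2 · 5^2.
Divisors of 100: 1, 2, 4, 5, 10, 20, 25, 50, 100.
Check 44^d mod 101 for each divisor in increasing order:
44^1 ≡ 44
44^2 ≡ 17
44^4 ≡ 87
44^5 ≡ 91
44^10 ≡ 100
44^20 ≡ 1
So ord_101(44) = 20, hence |⟨44⟩| = 20.
The index is φ(101) / ord(44) = 100 / 20 = 5.

5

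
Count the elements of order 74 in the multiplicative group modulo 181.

0

φ(181) = 181 − 1 = 180 = 2^2 · 3^2 · 5.
(Z/181Z)^× is cyclic (|G| = 180); a cyclic group of order m has exactly φ(d) elements of each order d | m, and none otherwise.
Here 180 is not a multiple of 74, so there are no elements of order 74.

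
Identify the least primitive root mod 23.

5

φ(23) = 23 − 1 = 22 = 2 · 11.
Test candidates g = 2, 3, … against the prime factors q ∈ {2, 11} of φ(23): g is a generator iff g^(22/q) ≢ 1 for every such q.
g = 2: 2^11 ≡ 1 — hits 1, so not a primitive root.
g = 3: 3^11 ≡ 1 — hits 1, so not a primitive root.
g = 4: 4^11 ≡ 1 — hits 1, so not a primitive root.
g = 5: 5^11 ≡ 22; 5^2 ≡ 2 — none is 1, so 5 is a primitive root.
Hence the least primitive root of 23 is 5.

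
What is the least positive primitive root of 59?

φ(59) = 59 − 1 = 58 = 2 · 29.
Test candidates g = 2, 3, … against the prime factors q ∈ {2, 29} of φ(59): g is a generator iff g^(58/q) ≢ 1 for every such q.
g = 2: 2^29 ≡ 58; 2^2 ≡ 4 — none is 1, so 2 is a primitive root.
Hence the least primitive root of 59 is 2.

2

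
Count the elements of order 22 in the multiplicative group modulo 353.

φ(353) = 353 − 1 = 352 = 2^5 · 11.
(Z/353Z)^× is cyclic (|G| = 352); a cyclic group of order m has exactly φ(d) elements of each order d | m, and none otherwise.
22 = 2 · 11 divides 352, and φ(22) = 10.

10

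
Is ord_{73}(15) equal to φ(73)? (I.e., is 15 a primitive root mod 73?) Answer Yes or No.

φ(73) = 73 − 1 = 72 = 2^3 · 3^2.
Test 15^(72/q) mod 73 for each prime factor q of 72:
15^36 ≡ 72 (mod 73)  [q = 2: ≢ 1 ✓]
15^24 ≡ 8 (mod 73)  [q = 3: ≢ 1 ✓]
All checks pass, so 15 has order 72 and is a primitive root modulo 73.

Yes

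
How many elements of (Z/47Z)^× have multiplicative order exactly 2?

1

φ(47) = 47 − 1 = 46 = 2 · 23.
Since (Z/47Z)^× is cyclic of order 46, the number of elements of order d is φ(d) when d | 46 and 0 otherwise.
2 | 46, and φ(2) = 2 − 1 = 1.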